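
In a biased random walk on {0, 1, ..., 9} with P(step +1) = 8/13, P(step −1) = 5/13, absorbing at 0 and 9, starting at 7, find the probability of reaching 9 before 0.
P(hit 9 before 0) = (1 − (5/8)^7) / (1 − (5/8)^9) = 43072576/44088201

Let u_k denote P(reach 9 before 0 | start at k). Boundary: u_0 = 0, u_9 = 1. Recurrence: u_k = 8/13·u_{k+1} + 5/13·u_{k-1} for 1 ≤ k ≤ 8. Try u_k = A + B·r^k with r = q/p = (5/13)/(8/13) = 5/8. Substitution satisfies the recurrence; boundary conditions give:
  u_k = (1 − r^k) / (1 − r^N) = (1 − (5/8)^7) / (1 − (5/8)^9) = 43072576/44088201.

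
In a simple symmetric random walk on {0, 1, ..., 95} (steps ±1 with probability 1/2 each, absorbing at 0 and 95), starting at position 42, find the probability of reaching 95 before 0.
P(hit 95 before 0) = 42/95

Let u_k = P(hit 95 before 0 | start at k). Then u_0 = 0, u_95 = 1, and u_k = u_{k-1}/2 + u_{k+1}/2 for 1 ≤ k ≤ 94. This harmonic recurrence is solved by u_k = k/95, giving u_42 = 42/95.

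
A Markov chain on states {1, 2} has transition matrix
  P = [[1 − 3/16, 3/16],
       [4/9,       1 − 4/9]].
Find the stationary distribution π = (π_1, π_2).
π_1 = 64/91, π_2 = 27/91

Solve πP = π with π_1 + π_2 = 1. From πP = π: π_1 · (1 − 3/16) + π_2 · 4/9 = π_1 ⇒ π_2 · 4/9 = π_1 · 3/16 ⇒ π_2/π_1 = (3/16)/(4/9) = 27/64. Together with π_1 + π_2 = 1:
  π_1 = (4/9)/(3/16 + 4/9) = (4/9)/(91/144) = 64/91,
  π_2 = (3/16)/(3/16 + 4/9) = (3/16)/(91/144) = 27/91.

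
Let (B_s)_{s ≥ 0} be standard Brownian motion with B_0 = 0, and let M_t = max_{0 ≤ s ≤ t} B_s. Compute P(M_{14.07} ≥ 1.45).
P(M_{14.07} ≥ 1.45) = 2·P(B_{14.07} ≥ 1.45) = 2(1 − Φ(1.45/√14.07)) ≈ 0.6991

By the reflection principle for Brownian motion, P(M_t ≥ a) = 2 · P(B_t ≥ a) for a ≥ 0. Since B_t ~ N(0, t), P(B_t ≥ 1.45) = 1 − Φ(1.45/√t) = 1 − Φ(1.45/√14.07) = 1 − Φ(0.3866). So
  P(M_{14.07} ≥ 1.45) = 2(1 − Φ(0.3866)) ≈ 0.6991.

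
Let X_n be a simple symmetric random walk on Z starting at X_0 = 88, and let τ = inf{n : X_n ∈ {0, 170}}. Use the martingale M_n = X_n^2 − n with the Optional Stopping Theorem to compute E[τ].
E[τ] = 7216

M_n = X_n^2 − n is a martingale (since E[X_{n+1}^2 | F_n] = X_n^2 + 1). By OST (τ has finite mean in a bounded region), E[M_τ] = E[M_0] = X_0^2 − 0 = 88^2 = 7744. Also E[M_τ] = E[X_τ^2] − E[τ]. The walk exits at 0 or 170, with P(hit 170 first) = 88/170, so E[X_τ^2] = 170^2 · 88/170 + 0 = 14960. Thus E[τ] = E[X_τ^2] − E[M_τ] = 14960 − 7744 = 7216 = 88(170 − 88) = 7216.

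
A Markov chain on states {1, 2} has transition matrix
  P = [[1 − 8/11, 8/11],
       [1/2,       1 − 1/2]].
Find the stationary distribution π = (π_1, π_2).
π_1 = 11/27, π_2 = 16/27

Solve πP = π with π_1 + π_2 = 1. From πP = π: π_1 · (1 − 8/11) + π_2 · 1/2 = π_1 ⇒ π_2 · 1/2 = π_1 · 8/11 ⇒ π_2/π_1 = (8/11)/(1/2) = 16/11. Together with π_1 + π_2 = 1:
  π_1 = (1/2)/(8/11 + 1/2) = (1/2)/(27/22) = 11/27,
  π_2 = (8/11)/(8/11 + 1/2) = (8/11)/(27/22) = 16/27.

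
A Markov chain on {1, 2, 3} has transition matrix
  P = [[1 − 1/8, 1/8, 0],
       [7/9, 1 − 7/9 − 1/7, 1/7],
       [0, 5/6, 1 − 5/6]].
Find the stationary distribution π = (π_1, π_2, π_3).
π = (1960/2329, 315/2329, 54/2329)

This is a birth-death chain on three states, which satisfies detailed balance: π_1 · P_{12} = π_2 · P_{21} and π_2 · P_{23} = π_3 · P_{32}.
From π_1 · 1/8 = π_2 · 7/9: π_2/π_1 = (1/8)/(7/9) = 9/56.
From π_2 · 1/7 = π_3 · 5/6: π_3/π_2 = (1/7)/(5/6) = 6/35.
Take π_1 proportional to 1; then unnormalized π = (1, 9/56, 27/980). Normalize by dividing by the sum 2329/1960:
  π = (1960/2329, 315/2329, 54/2329).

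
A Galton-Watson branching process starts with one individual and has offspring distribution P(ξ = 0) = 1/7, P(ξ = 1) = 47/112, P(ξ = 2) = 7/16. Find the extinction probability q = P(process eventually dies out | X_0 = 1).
q = 16/49

The pgf is f(s) = 1/7 + 47/112·s + 7/16·s². The extinction probability q is the smallest fixed point of f in [0, 1]. Setting s = f(s):
  7/16·s² + (47/112 − 1)·s + 1/7 = 0
  7/16·s² − (1/7 + 7/16)·s + 1/7 = 0
which factors as (s − 1)·(7/16·s − 1/7) = 0, giving roots s = 1 and s = (1/7)/(7/16) = 16/49.
Mean offspring μ = 47/112 + 2·7/16 = 145/112 > 1 (supercritical), so q < 1. The extinction probability is the smaller root: q = (1/7)/(7/16) = 16/49.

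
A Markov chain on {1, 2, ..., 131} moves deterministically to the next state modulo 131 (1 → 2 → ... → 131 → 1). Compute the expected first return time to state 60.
E[T_60 | X_0 = 60] = 131

The chain cycles deterministically, so starting at state 60 it returns in exactly 131 steps. Equivalently, the stationary distribution is uniform π_j = 1/131 for every state j, so by Kac's formula E[T_60] = 1/π_60 = 131.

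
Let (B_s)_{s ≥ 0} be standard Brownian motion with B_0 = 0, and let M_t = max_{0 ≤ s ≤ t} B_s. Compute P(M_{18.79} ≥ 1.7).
P(M_{18.79} ≥ 1.7) = 2·P(B_{18.79} ≥ 1.7) = 2(1 − Φ(1.7/√18.79)) ≈ 0.6949

By the reflection principle for Brownian motion, P(M_t ≥ a) = 2 · P(B_t ≥ a) for a ≥ 0. Since B_t ~ N(0, t), P(B_t ≥ 1.7) = 1 − Φ(1.7/√t) = 1 − Φ(1.7/√18.79) = 1 − Φ(0.3922). So
  P(M_{18.79} ≥ 1.7) = 2(1 − Φ(0.3922)) ≈ 0.6949.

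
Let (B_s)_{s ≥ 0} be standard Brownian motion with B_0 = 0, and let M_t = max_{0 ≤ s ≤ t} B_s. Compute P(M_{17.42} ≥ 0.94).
P(M_{17.42} ≥ 0.94) = 2·P(B_{17.42} ≥ 0.94) = 2(1 − Φ(0.94/√17.42)) ≈ 0.8218

By the reflection principle for Brownian motion, P(M_t ≥ a) = 2 · P(B_t ≥ a) for a ≥ 0. Since B_t ~ N(0, t), P(B_t ≥ 0.94) = 1 − Φ(0.94/√t) = 1 − Φ(0.94/√17.42) = 1 − Φ(0.2252). So
  P(M_{17.42} ≥ 0.94) = 2(1 − Φ(0.2252)) ≈ 0.8218.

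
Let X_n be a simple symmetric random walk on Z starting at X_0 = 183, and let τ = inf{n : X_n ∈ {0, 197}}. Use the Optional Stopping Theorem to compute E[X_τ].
E[X_τ] = 183

X_n is a martingale and τ is a bounded-mean stopping time (indeed τ is finite a.s. with bounded expectation since the walk is in a bounded region). By the OST, E[X_τ] = E[X_0] = 183. Equivalently: E[X_τ] = 197 · P(hit 197 first) + 0 · P(hit 0 first) = 197 · (183/197) = 183.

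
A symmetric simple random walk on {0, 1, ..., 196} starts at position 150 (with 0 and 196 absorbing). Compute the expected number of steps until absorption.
E[τ | X_0 = 150] = 6900

Let v_k = E[τ | X_0 = k]. Boundary: v_0 = v_196 = 0. Recurrence: v_k = 1 + (v_{k-1} + v_{k+1})/2 for 1 ≤ k ≤ 195. The particular solution to v_k − (v_{k-1} + v_{k+1})/2 = 1 is v_k = −k^2. Adding homogeneous solution A + B k and matching boundaries gives v_k = k (196 − k). Substituting k = 150: v_150 = 150 · 46 = 6900.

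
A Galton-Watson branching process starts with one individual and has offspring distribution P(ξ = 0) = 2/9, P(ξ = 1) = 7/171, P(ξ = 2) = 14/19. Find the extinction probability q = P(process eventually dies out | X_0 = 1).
q = 19/63

The pgf is f(s) = 2/9 + 7/171·s + 14/19·s². The extinction probability q is the smallest fixed point of f in [0, 1]. Setting s = f(s):
  14/19·s² + (7/171 − 1)·s + 2/9 = 0
  14/19·s² − (2/9 + 14/19)·s + 2/9 = 0
which factors as (s − 1)·(14/19·s − 2/9) = 0, giving roots s = 1 and s = (2/9)/(14/19) = 19/63.
Mean offspring μ = 7/171 + 2·14/19 = 259/171 > 1 (supercritical), so q < 1. The extinction probability is the smaller root: q = (2/9)/(14/19) = 19/63.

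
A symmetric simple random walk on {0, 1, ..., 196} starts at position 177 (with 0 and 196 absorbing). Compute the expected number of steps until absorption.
E[τ | X_0 = 177] = 3363

Let v_k = E[τ | X_0 = k]. Boundary: v_0 = v_196 = 0. Recurrence: v_k = 1 + (v_{k-1} + v_{k+1})/2 for 1 ≤ k ≤ 195. The particular solution to v_k − (v_{k-1} + v_{k+1})/2 = 1 is v_k = −k^2. Adding homogeneous solution A + B k and matching boundaries gives v_k = k (196 − k). Substituting k = 177: v_177 = 177 · 19 = 3363.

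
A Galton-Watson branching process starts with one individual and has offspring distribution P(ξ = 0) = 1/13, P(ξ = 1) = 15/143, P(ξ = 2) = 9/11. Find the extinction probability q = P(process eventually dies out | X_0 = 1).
q = 11/117

The pgf is f(s) = 1/13 + 15/143·s + 9/11·s². The extinction probability q is the smallest fixed point of f in [0, 1]. Setting s = f(s):
  9/11·s² + (15/143 − 1)·s + 1/13 = 0
  9/11·s² − (1/13 + 9/11)·s + 1/13 = 0
which factors as (s − 1)·(9/11·s − 1/13) = 0, giving roots s = 1 and s = (1/13)/(9/11) = 11/117.
Mean offspring μ = 15/143 + 2·9/11 = 249/143 > 1 (supercritical), so q < 1. The extinction probability is the smaller root: q = (1/13)/(9/11) = 11/117.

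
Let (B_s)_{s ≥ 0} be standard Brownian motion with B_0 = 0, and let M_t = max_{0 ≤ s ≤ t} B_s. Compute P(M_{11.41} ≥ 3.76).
P(M_{11.41} ≥ 3.76) = 2·P(B_{11.41} ≥ 3.76) = 2(1 − Φ(3.76/√11.41)) ≈ 0.2657

By the reflection principle for Brownian motion, P(M_t ≥ a) = 2 · P(B_t ≥ a) for a ≥ 0. Since B_t ~ N(0, t), P(B_t ≥ 3.76) = 1 − Φ(3.76/√t) = 1 − Φ(3.76/√11.41) = 1 − Φ(1.1131). So
  P(M_{11.41} ≥ 3.76) = 2(1 − Φ(1.1131)) ≈ 0.2657.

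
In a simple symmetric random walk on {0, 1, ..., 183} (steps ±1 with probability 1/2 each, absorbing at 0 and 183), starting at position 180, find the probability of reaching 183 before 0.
P(hit 183 before 0) = 180/183 = 60/61

Let u_k = P(hit 183 before 0 | start at k). Then u_0 = 0, u_183 = 1, and u_k = u_{k-1}/2 + u_{k+1}/2 for 1 ≤ k ≤ 182. This harmonic recurrence is solved by u_k = k/183, giving u_180 = 180/183 = 60/61.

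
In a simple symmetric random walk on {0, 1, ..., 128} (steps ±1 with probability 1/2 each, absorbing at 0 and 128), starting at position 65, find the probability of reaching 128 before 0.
P(hit 128 before 0) = 65/128

Let u_k = P(hit 128 before 0 | start at k). Then u_0 = 0, u_128 = 1, and u_k = u_{k-1}/2 + u_{k+1}/2 for 1 ≤ k ≤ 127. This harmonic recurrence is solved by u_k = k/128, giving u_65 = 65/128.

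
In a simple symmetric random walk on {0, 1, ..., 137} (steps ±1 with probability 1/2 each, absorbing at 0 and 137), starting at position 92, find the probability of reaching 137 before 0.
P(hit 137 before 0) = 92/137

Let u_k = P(hit 137 before 0 | start at k). Then u_0 = 0, u_137 = 1, and u_k = u_{k-1}/2 + u_{k+1}/2 for 1 ≤ k ≤ 136. This harmonic recurrence is solved by u_k = k/137, giving u_92 = 92/137.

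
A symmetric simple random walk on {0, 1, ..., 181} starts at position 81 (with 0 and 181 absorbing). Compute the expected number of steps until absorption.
E[τ | X_0 = 81] = 8100

Let v_k = E[τ | X_0 = k]. Boundary: v_0 = v_181 = 0. Recurrence: v_k = 1 + (v_{k-1} + v_{k+1})/2 for 1 ≤ k ≤ 180. The particular solution to v_k − (v_{k-1} + v_{k+1})/2 = 1 is v_k = −k^2. Adding homogeneous solution A + B k and matching boundaries gives v_k = k (181 − k). Substituting k = 81: v_81 = 81 · 100 = 8100.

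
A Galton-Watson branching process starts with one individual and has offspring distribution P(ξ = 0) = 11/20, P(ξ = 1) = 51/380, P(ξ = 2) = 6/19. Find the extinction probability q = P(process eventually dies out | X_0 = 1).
q = 1

Mean offspring μ = 0·11/20 + 1·51/380 + 2·6/19 = 291/380 ≤ 1. For μ ≤ 1 with offspring not concentrated at 1, the Galton-Watson process goes extinct almost surely, so q = 1.
(Algebraic check: The pgf is f(s) = 11/20 + 51/380·s + 6/19·s². The extinction probability q is the smallest fixed point of f in [0, 1]. Setting s = f(s):
  6/19·s² + (51/380 − 1)·s + 11/20 = 0
  6/19·s² − (11/20 + 6/19)·s + 11/20 = 0
which factors as (s − 1)·(6/19·s − 11/20) = 0, giving roots s = 1 and s = (11/20)/(6/19) = 209/120. Since 209/120 ≥ 1, the smallest root in [0, 1] is s = 1.)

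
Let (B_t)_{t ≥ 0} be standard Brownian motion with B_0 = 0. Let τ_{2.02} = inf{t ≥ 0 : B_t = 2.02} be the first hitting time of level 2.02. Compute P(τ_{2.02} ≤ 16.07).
P(τ_{2.02} ≤ 16.07) = 2(1 − Φ(2.02/√16.07)) = 2(1 − Φ(0.5039)) ≈ 0.6143

By the reflection principle for standard BM, P(τ_b ≤ t) = 2 · P(B_t ≥ b). Since B_t ~ N(0, t), P(B_t ≥ 2.02) = 1 − Φ(2.02/√t) = 1 − Φ(2.02/√16.07) = 1 − Φ(0.5039) ≈ 0.30717. Doubling: P(τ_{2.02} ≤ 16.07) ≈ 2 · 0.30717 = 0.61434 ≈ 0.6143.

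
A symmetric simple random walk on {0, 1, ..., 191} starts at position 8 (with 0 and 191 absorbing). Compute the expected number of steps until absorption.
E[τ | X_0 = 8] = 1464

Let v_k = E[τ | X_0 = k]. Boundary: v_0 = v_191 = 0. Recurrence: v_k = 1 + (v_{k-1} + v_{k+1})/2 for 1 ≤ k ≤ 190. The particular solution to v_k − (v_{k-1} + v_{k+1})/2 = 1 is v_k = −k^2. Adding homogeneous solution A + B k and matching boundaries gives v_k = k (191 − k). Substituting k = 8: v_8 = 8 · 183 = 1464.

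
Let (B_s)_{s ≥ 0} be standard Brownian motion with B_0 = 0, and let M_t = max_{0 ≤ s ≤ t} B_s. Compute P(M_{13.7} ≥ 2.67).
P(M_{13.7} ≥ 2.67) = 2·P(B_{13.7} ≥ 2.67) = 2(1 − Φ(2.67/√13.7)) ≈ 0.4707

By the reflection principle for Brownian motion, P(M_t ≥ a) = 2 · P(B_t ≥ a) for a ≥ 0. Since B_t ~ N(0, t), P(B_t ≥ 2.67) = 1 − Φ(2.67/√t) = 1 − Φ(2.67/√13.7) = 1 − Φ(0.7214). So
  P(M_{13.7} ≥ 2.67) = 2(1 − Φ(0.7214)) ≈ 0.4707.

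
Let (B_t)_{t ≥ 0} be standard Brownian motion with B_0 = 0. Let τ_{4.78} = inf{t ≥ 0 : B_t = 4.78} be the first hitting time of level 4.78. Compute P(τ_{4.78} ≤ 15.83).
P(τ_{4.78} ≤ 15.83) = 2(1 − Φ(4.78/√15.83)) = 2(1 − Φ(1.2014)) ≈ 0.2296

By the reflection principle for standard BM, P(τ_b ≤ t) = 2 · P(B_t ≥ b). Since B_t ~ N(0, t), P(B_t ≥ 4.78) = 1 − Φ(4.78/√t) = 1 − Φ(4.78/√15.83) = 1 − Φ(1.2014) ≈ 0.11480. Doubling: P(τ_{4.78} ≤ 15.83) ≈ 2 · 0.11480 = 0.22960 ≈ 0.2296.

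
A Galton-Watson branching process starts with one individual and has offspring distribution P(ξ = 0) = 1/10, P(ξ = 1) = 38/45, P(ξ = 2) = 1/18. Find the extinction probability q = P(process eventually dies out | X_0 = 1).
q = 1

Mean offspring μ = 0·1/10 + 1·38/45 + 2·1/18 = 43/45 ≤ 1. For μ ≤ 1 with offspring not concentrated at 1, the Galton-Watson process goes extinct almost surely, so q = 1.
(Algebraic check: The pgf is f(s) = 1/10 + 38/45·s + 1/18·s². The extinction probability q is the smallest fixed point of f in [0, 1]. Setting s = f(s):
  1/18·s² + (38/45 − 1)·s + 1/10 = 0
  1/18·s² − (1/10 + 1/18)·s + 1/10 = 0
which factors as (s − 1)·(1/18·s − 1/10) = 0, giving roots s = 1 and s = (1/10)/(1/18) = 9/5. Since 9/5 ≥ 1, the smallest root in [0, 1] is s = 1.)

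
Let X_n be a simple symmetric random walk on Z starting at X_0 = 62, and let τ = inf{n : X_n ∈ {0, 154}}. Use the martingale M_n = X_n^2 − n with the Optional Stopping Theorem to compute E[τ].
E[τ] = 5704

M_n = X_n^2 − n is a martingale (since E[X_{n+1}^2 | F_n] = X_n^2 + 1). By OST (τ has finite mean in a bounded region), E[M_τ] = E[M_0] = X_0^2 − 0 = 62^2 = 3844. Also E[M_τ] = E[X_τ^2] − E[τ]. The walk exits at 0 or 154, with P(hit 154 first) = 62/154, so E[X_τ^2] = 154^2 · 62/154 + 0 = 9548. Thus E[τ] = E[X_τ^2] − E[M_τ] = 9548 − 3844 = 5704 = 62(154 − 62) = 5704.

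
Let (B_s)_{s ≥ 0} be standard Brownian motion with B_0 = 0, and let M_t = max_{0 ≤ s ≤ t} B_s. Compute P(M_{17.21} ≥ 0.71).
P(M_{17.21} ≥ 0.71) = 2·P(B_{17.21} ≥ 0.71) = 2(1 − Φ(0.71/√17.21)) ≈ 0.8641

By the reflection principle for Brownian motion, P(M_t ≥ a) = 2 · P(B_t ≥ a) for a ≥ 0. Since B_t ~ N(0, t), P(B_t ≥ 0.71) = 1 − Φ(0.71/√t) = 1 − Φ(0.71/√17.21) = 1 − Φ(0.1711). So
  P(M_{17.21} ≥ 0.71) = 2(1 − Φ(0.1711)) ≈ 0.8641.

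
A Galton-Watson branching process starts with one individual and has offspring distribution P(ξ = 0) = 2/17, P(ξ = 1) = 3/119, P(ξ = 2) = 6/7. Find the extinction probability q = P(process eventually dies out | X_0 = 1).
q = 7/51

The pgf is f(s) = 2/17 + 3/119·s + 6/7·s². The extinction probability q is the smallest fixed point of f in [0, 1]. Setting s = f(s):
  6/7·s² + (3/119 − 1)·s + 2/17 = 0
  6/7·s² − (2/17 + 6/7)·s + 2/17 = 0
which factors as (s − 1)·(6/7·s − 2/17) = 0, giving roots s = 1 and s = (2/17)/(6/7) = 7/51.
Mean offspring μ = 3/119 + 2·6/7 = 207/119 > 1 (supercritical), so q < 1. The extinction probability is the smaller root: q = (2/17)/(6/7) = 7/51.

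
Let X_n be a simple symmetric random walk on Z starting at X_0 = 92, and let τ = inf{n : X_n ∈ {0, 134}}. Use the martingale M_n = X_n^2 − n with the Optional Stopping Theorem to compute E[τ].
E[τ] = 3864

M_n = X_n^2 − n is a martingale (since E[X_{n+1}^2 | F_n] = X_n^2 + 1). By OST (τ has finite mean in a bounded region), E[M_τ] = E[M_0] = X_0^2 − 0 = 92^2 = 8464. Also E[M_τ] = E[X_τ^2] − E[τ]. The walk exits at 0 or 134, with P(hit 134 first) = 92/134, so E[X_τ^2] = 134^2 · 92/134 + 0 = 12328. Thus E[τ] = E[X_τ^2] − E[M_τ] = 12328 − 8464 = 3864 = 92(134 − 92) = 3864.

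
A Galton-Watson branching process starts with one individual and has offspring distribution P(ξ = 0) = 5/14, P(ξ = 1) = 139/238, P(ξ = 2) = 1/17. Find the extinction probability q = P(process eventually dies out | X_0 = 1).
q = 1

Mean offspring μ = 0·5/14 + 1·139/238 + 2·1/17 = 167/238 ≤ 1. For μ ≤ 1 with offspring not concentrated at 1, the Galton-Watson process goes extinct almost surely, so q = 1.
(Algebraic check: The pgf is f(s) = 5/14 + 139/238·s + 1/17·s². The extinction probability q is the smallest fixed point of f in [0, 1]. Setting s = f(s):
  1/17·s² + (139/238 − 1)·s + 5/14 = 0
  1/17·s² − (5/14 + 1/17)·s + 5/14 = 0
which factors as (s − 1)·(1/17·s − 5/14) = 0, giving roots s = 1 and s = (5/14)/(1/17) = 85/14. Since 85/14 ≥ 1, the smallest root in [0, 1] is s = 1.)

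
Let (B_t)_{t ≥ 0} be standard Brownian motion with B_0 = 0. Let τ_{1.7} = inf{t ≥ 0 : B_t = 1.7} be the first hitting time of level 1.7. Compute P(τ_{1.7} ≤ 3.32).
P(τ_{1.7} ≤ 3.32) = 2(1 − Φ(1.7/√3.32)) = 2(1 − Φ(0.9330)) ≈ 0.3508

By the reflection principle for standard BM, P(τ_b ≤ t) = 2 · P(B_t ≥ b). Since B_t ~ N(0, t), P(B_t ≥ 1.7) = 1 − Φ(1.7/√t) = 1 − Φ(1.7/√3.32) = 1 − Φ(0.9330) ≈ 0.17541. Doubling: P(τ_{1.7} ≤ 3.32) ≈ 2 · 0.17541 = 0.35082 ≈ 0.3508.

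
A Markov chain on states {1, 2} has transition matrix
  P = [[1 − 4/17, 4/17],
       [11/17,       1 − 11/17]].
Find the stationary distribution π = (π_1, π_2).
π_1 = 11/15, π_2 = 4/15

Solve πP = π with π_1 + π_2 = 1. From πP = π: π_1 · (1 − 4/17) + π_2 · 11/17 = π_1 ⇒ π_2 · 11/17 = π_1 · 4/17 ⇒ π_2/π_1 = (4/17)/(11/17) = 4/11. Together with π_1 + π_2 = 1:
  π_1 = (11/17)/(4/17 + 11/17) = (11/17)/(15/17) = 11/15,
  π_2 = (4/17)/(4/17 + 11/17) = (4/17)/(15/17) = 4/15.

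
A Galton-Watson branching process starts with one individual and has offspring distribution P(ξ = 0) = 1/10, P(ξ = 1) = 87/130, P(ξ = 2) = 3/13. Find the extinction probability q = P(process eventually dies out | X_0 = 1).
q = 13/30

The pgf is f(s) = 1/10 + 87/130·s + 3/13·s². The extinction probability q is the smallest fixed point of f in [0, 1]. Setting s = f(s):
  3/13·s² + (87/130 − 1)·s + 1/10 = 0
  3/13·s² − (1/10 + 3/13)·s + 1/10 = 0
which factors as (s − 1)·(3/13·s − 1/10) = 0, giving roots s = 1 and s = (1/10)/(3/13) = 13/30.
Mean offspring μ = 87/130 + 2·3/13 = 147/130 > 1 (supercritical), so q < 1. The extinction probability is the smaller root: q = (1/10)/(3/13) = 13/30.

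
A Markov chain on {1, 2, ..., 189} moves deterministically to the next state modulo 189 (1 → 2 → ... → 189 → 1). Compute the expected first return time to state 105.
E[T_105 | X_0 = 105] = 189

The chain cycles deterministically, so starting at state 105 it returns in exactly 189 steps. Equivalently, the stationary distribution is uniform π_j = 1/189 for every state j, so by Kac's formula E[T_105] = 1/π_105 = 189.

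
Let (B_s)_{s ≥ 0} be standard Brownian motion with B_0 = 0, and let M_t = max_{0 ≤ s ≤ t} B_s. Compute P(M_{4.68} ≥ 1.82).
P(M_{4.68} ≥ 1.82) = 2·P(B_{4.68} ≥ 1.82) = 2(1 − Φ(1.82/√4.68)) ≈ 0.4002

By the reflection principle for Brownian motion, P(M_t ≥ a) = 2 · P(B_t ≥ a) for a ≥ 0. Since B_t ~ N(0, t), P(B_t ≥ 1.82) = 1 − Φ(1.82/√t) = 1 − Φ(1.82/√4.68) = 1 − Φ(0.8413). So
  P(M_{4.68} ≥ 1.82) = 2(1 − Φ(0.8413)) ≈ 0.4002.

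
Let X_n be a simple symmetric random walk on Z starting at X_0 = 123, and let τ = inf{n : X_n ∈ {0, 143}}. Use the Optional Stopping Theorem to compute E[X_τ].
E[X_τ] = 123

X_n is a martingale and τ is a bounded-mean stopping time (indeed τ is finite a.s. with bounded expectation since the walk is in a bounded region). By the OST, E[X_τ] = E[X_0] = 123. Equivalently: E[X_τ] = 143 · P(hit 143 first) + 0 · P(hit 0 first) = 143 · (123/143) = 123.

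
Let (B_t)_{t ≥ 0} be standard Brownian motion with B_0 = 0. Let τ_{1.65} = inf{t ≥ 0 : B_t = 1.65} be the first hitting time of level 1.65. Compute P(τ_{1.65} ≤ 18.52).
P(τ_{1.65} ≤ 18.52) = 2(1 − Φ(1.65/√18.52)) = 2(1 − Φ(0.3834)) ≈ 0.7014

By the reflection principle for standard BM, P(τ_b ≤ t) = 2 · P(B_t ≥ b). Since B_t ~ N(0, t), P(B_t ≥ 1.65) = 1 − Φ(1.65/√t) = 1 − Φ(1.65/√18.52) = 1 − Φ(0.3834) ≈ 0.35071. Doubling: P(τ_{1.65} ≤ 18.52) ≈ 2 · 0.35071 = 0.70142 ≈ 0.7014.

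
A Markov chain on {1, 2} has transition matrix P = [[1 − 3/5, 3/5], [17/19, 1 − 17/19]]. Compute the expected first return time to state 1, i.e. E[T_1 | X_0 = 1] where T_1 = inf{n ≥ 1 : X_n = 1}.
E[T_1 | X_0 = 1] = 1/π_1 = 142/85

For an irreducible recurrent Markov chain with stationary distribution π, E[T_i | X_0 = i] = 1/π_i (Kac's formula). Here π_1 = (17/19)/(3/5 + 17/19) = (17/19)/(142/95) = 85/142, so E[T_1 | X_0 = 1] = 1/π_1 = (3/5 + 17/19)/(17/19) = (142/95)/(17/19) = 142/85.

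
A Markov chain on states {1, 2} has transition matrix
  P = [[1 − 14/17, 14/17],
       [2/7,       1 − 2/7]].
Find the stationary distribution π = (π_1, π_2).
π_1 = 17/66, π_2 = 49/66

Solve πP = π with π_1 + π_2 = 1. From πP = π: π_1 · (1 − 14/17) + π_2 · 2/7 = π_1 ⇒ π_2 · 2/7 = π_1 · 14/17 ⇒ π_2/π_1 = (14/17)/(2/7) = 49/17. Together with π_1 + π_2 = 1:
  π_1 = (2/7)/(14/17 + 2/7) = (2/7)/(132/119) = 17/66,
  π_2 = (14/17)/(14/17 + 2/7) = (14/17)/(132/119) = 49/66.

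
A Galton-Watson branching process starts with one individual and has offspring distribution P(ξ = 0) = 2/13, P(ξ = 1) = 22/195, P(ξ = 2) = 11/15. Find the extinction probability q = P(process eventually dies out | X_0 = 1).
q = 30/143

The pgf is f(s) = 2/13 + 22/195·s + 11/15·s². The extinction probability q is the smallest fixed point of f in [0, 1]. Setting s = f(s):
  11/15·s² + (22/195 − 1)·s + 2/13 = 0
  11/15·s² − (2/13 + 11/15)·s + 2/13 = 0
which factors as (s − 1)·(11/15·s − 2/13) = 0, giving roots s = 1 and s = (2/13)/(11/15) = 30/143.
Mean offspring μ = 22/195 + 2·11/15 = 308/195 > 1 (supercritical), so q < 1. The extinction probability is the smaller root: q = (2/13)/(11/15) = 30/143.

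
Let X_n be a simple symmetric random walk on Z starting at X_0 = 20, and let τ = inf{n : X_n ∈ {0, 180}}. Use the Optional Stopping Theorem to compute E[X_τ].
E[X_τ] = 20

X_n is a martingale and τ is a bounded-mean stopping time (indeed τ is finite a.s. with bounded expectation since the walk is in a bounded region). By the OST, E[X_τ] = E[X_0] = 20. Equivalently: E[X_τ] = 180 · P(hit 180 first) + 0 · P(hit 0 first) = 180 · (20/180) = 20.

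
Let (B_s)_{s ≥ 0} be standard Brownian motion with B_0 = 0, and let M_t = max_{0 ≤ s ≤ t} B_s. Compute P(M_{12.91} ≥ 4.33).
P(M_{12.91} ≥ 4.33) = 2·P(B_{12.91} ≥ 4.33) = 2(1 − Φ(4.33/√12.91)) ≈ 0.2282

By the reflection principle for Brownian motion, P(M_t ≥ a) = 2 · P(B_t ≥ a) for a ≥ 0. Since B_t ~ N(0, t), P(B_t ≥ 4.33) = 1 − Φ(4.33/√t) = 1 − Φ(4.33/√12.91) = 1 − Φ(1.2051). So
  P(M_{12.91} ≥ 4.33) = 2(1 − Φ(1.2051)) ≈ 0.2282.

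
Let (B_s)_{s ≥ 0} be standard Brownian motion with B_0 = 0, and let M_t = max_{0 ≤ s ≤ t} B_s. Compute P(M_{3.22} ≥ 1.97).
P(M_{3.22} ≥ 1.97) = 2·P(B_{3.22} ≥ 1.97) = 2(1 − Φ(1.97/√3.22)) ≈ 0.2723

By the reflection principle for Brownian motion, P(M_t ≥ a) = 2 · P(B_t ≥ a) for a ≥ 0. Since B_t ~ N(0, t), P(B_t ≥ 1.97) = 1 − Φ(1.97/√t) = 1 − Φ(1.97/√3.22) = 1 − Φ(1.0978). So
  P(M_{3.22} ≥ 1.97) = 2(1 − Φ(1.0978)) ≈ 0.2723.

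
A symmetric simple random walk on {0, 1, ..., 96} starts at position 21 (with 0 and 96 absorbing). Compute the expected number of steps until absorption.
E[τ | X_0 = 21] = 1575

Let v_k = E[τ | X_0 = k]. Boundary: v_0 = v_96 = 0. Recurrence: v_k = 1 + (v_{k-1} + v_{k+1})/2 for 1 ≤ k ≤ 95. The particular solution to v_k − (v_{k-1} + v_{k+1})/2 = 1 is v_k = −k^2. Adding homogeneous solution A + B k and matching boundaries gives v_k = k (96 − k). Substituting k = 21: v_21 = 21 · 75 = 1575.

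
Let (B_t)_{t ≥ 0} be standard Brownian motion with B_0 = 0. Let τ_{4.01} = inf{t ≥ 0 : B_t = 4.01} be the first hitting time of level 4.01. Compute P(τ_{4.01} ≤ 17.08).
P(τ_{4.01} ≤ 17.08) = 2(1 − Φ(4.01/√17.08)) = 2(1 − Φ(0.9703)) ≈ 0.3319

By the reflection principle for standard BM, P(τ_b ≤ t) = 2 · P(B_t ≥ b). Since B_t ~ N(0, t), P(B_t ≥ 4.01) = 1 − Φ(4.01/√t) = 1 − Φ(4.01/√17.08) = 1 − Φ(0.9703) ≈ 0.16595. Doubling: P(τ_{4.01} ≤ 17.08) ≈ 2 · 0.16595 = 0.33190 ≈ 0.3319.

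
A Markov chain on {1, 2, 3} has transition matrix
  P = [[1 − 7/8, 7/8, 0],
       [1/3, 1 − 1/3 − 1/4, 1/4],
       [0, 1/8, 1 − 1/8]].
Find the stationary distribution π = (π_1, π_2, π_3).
π = (8/71, 21/71, 42/71)

This is a birth-death chain on three states, which satisfies detailed balance: π_1 · P_{12} = π_2 · P_{21} and π_2 · P_{23} = π_3 · P_{32}.
From π_1 · 7/8 = π_2 · 1/3: π_2/π_1 = (7/8)/(1/3) = 21/8.
From π_2 · 1/4 = π_3 · 1/8: π_3/π_2 = (1/4)/(1/8) = 2.
Take π_1 proportional to 1; then unnormalized π = (1, 21/8, 21/4). Normalize by dividing by the sum 71/8:
  π = (8/71, 21/71, 42/71).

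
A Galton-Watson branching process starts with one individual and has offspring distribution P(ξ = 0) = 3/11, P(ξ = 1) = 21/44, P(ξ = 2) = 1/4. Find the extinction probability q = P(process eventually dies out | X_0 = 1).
q = 1

Mean offspring μ = 0·3/11 + 1·21/44 + 2·1/4 = 43/44 ≤ 1. For μ ≤ 1 with offspring not concentrated at 1, the Galton-Watson process goes extinct almost surely, so q = 1.
(Algebraic check: The pgf is f(s) = 3/11 + 21/44·s + 1/4·s². The extinction probability q is the smallest fixed point of f in [0, 1]. Setting s = f(s):
  1/4·s² + (21/44 − 1)·s + 3/11 = 0
  1/4·s² − (3/11 + 1/4)·s + 3/11 = 0
which factors as (s − 1)·(1/4·s − 3/11) = 0, giving roots s = 1 and s = (3/11)/(1/4) = 12/11. Since 12/11 ≥ 1, the smallest root in [0, 1] is s = 1.)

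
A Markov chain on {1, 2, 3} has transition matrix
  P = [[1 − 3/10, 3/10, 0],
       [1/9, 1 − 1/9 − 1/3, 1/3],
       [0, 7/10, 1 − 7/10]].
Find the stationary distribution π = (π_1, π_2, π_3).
π = (70/349, 189/349, 90/349)

This is a birth-death chain on three states, which satisfies detailed balance: π_1 · P_{12} = π_2 · P_{21} and π_2 · P_{23} = π_3 · P_{32}.
From π_1 · 3/10 = π_2 · 1/9: π_2/π_1 = (3/10)/(1/9) = 27/10.
From π_2 · 1/3 = π_3 · 7/10: π_3/π_2 = (1/3)/(7/10) = 10/21.
Take π_1 proportional to 1; then unnormalized π = (1, 27/10, 9/7). Normalize by dividing by the sum 349/70:
  π = (70/349, 189/349, 90/349).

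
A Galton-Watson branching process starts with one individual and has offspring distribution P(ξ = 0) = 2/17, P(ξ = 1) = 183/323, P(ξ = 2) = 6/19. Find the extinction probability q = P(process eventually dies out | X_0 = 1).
q = 19/51

The pgf is f(s) = 2/17 + 183/323·s + 6/19·s². The extinction probability q is the smallest fixed point of f in [0, 1]. Setting s = f(s):
  6/19·s² + (183/323 − 1)·s + 2/17 = 0
  6/19·s² − (2/17 + 6/19)·s + 2/17 = 0
which factors as (s − 1)·(6/19·s − 2/17) = 0, giving roots s = 1 and s = (2/17)/(6/19) = 19/51.
Mean offspring μ = 183/323 + 2·6/19 = 387/323 > 1 (supercritical), so q < 1. The extinction probability is the smaller root: q = (2/17)/(6/19) = 19/51.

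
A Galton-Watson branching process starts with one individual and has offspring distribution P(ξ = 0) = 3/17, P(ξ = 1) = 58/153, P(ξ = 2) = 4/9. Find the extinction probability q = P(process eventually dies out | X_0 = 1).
q = 27/68

The pgf is f(s) = 3/17 + 58/153·s + 4/9·s². The extinction probability q is the smallest fixed point of f in [0, 1]. Setting s = f(s):
  4/9·s² + (58/153 − 1)·s + 3/17 = 0
  4/9·s² − (3/17 + 4/9)·s + 3/17 = 0
which factors as (s − 1)·(4/9·s − 3/17) = 0, giving roots s = 1 and s = (3/17)/(4/9) = 27/68.
Mean offspring μ = 58/153 + 2·4/9 = 194/153 > 1 (supercritical), so q < 1. The extinction probability is the smaller root: q = (3/17)/(4/9) = 27/68.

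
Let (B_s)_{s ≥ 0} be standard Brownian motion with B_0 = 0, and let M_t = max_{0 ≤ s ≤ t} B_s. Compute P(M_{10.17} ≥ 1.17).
P(M_{10.17} ≥ 1.17) = 2·P(B_{10.17} ≥ 1.17) = 2(1 − Φ(1.17/√10.17)) ≈ 0.7137

By the reflection principle for Brownian motion, P(M_t ≥ a) = 2 · P(B_t ≥ a) for a ≥ 0. Since B_t ~ N(0, t), P(B_t ≥ 1.17) = 1 − Φ(1.17/√t) = 1 − Φ(1.17/√10.17) = 1 − Φ(0.3669). So
  P(M_{10.17} ≥ 1.17) = 2(1 − Φ(0.3669)) ≈ 0.7137.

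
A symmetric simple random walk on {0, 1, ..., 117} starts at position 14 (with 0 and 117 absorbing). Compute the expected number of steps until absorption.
E[τ | X_0 = 14] = 1442

Let v_k = E[τ | X_0 = k]. Boundary: v_0 = v_117 = 0. Recurrence: v_k = 1 + (v_{k-1} + v_{k+1})/2 for 1 ≤ k ≤ 116. The particular solution to v_k − (v_{k-1} + v_{k+1})/2 = 1 is v_k = −k^2. Adding homogeneous solution A + B k and matching boundaries gives v_k = k (117 − k). Substituting k = 14: v_14 = 14 · 103 = 1442.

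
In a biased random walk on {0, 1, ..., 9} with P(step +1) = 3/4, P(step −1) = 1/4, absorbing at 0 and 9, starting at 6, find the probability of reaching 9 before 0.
P(hit 9 before 0) = (1 − (1/3)^6) / (1 − (1/3)^9) = 756/757

Let u_k denote P(reach 9 before 0 | start at k). Boundary: u_0 = 0, u_9 = 1. Recurrence: u_k = 3/4·u_{k+1} + 1/4·u_{k-1} for 1 ≤ k ≤ 8. Try u_k = A + B·r^k with r = q/p = (1/4)/(3/4) = 1/3. Substitution satisfies the recurrence; boundary conditions give:
  u_k = (1 − r^k) / (1 − r^N) = (1 − (1/3)^6) / (1 − (1/3)^9) = 756/757.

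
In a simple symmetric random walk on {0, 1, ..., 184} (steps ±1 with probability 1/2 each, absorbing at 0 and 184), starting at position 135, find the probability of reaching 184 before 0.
P(hit 184 before 0) = 135/184

Let u_k = P(hit 184 before 0 | start at k). Then u_0 = 0, u_184 = 1, and u_k = u_{k-1}/2 + u_{k+1}/2 for 1 ≤ k ≤ 183. This harmonic recurrence is solved by u_k = k/184, giving u_135 = 135/184.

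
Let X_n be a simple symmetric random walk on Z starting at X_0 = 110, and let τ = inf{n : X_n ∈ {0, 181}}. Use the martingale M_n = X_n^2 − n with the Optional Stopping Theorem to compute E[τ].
E[τ] = 7810

M_n = X_n^2 − n is a martingale (since E[X_{n+1}^2 | F_n] = X_n^2 + 1). By OST (τ has finite mean in a bounded region), E[M_τ] = E[M_0] = X_0^2 − 0 = 110^2 = 12100. Also E[M_τ] = E[X_τ^2] − E[τ]. The walk exits at 0 or 181, with P(hit 181 first) = 110/181, so E[X_τ^2] = 181^2 · 110/181 + 0 = 19910. Thus E[τ] = E[X_τ^2] − E[M_τ] = 19910 − 12100 = 7810 = 110(181 − 110) = 7810.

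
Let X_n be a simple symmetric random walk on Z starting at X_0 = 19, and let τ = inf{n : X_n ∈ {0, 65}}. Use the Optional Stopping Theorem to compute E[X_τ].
E[X_τ] = 19

X_n is a martingale and τ is a bounded-mean stopping time (indeed τ is finite a.s. with bounded expectation since the walk is in a bounded region). By the OST, E[X_τ] = E[X_0] = 19. Equivalently: E[X_τ] = 65 · P(hit 65 first) + 0 · P(hit 0 first) = 65 · (19/65) = 19.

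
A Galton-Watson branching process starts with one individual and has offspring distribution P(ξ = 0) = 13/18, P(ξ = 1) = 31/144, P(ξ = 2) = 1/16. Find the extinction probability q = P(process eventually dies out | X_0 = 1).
q = 1

Mean offspring μ = 0·13/18 + 1·31/144 + 2·1/16 = 49/144 ≤ 1. For μ ≤ 1 with offspring not concentrated at 1, the Galton-Watson process goes extinct almost surely, so q = 1.
(Algebraic check: The pgf is f(s) = 13/18 + 31/144·s + 1/16·s². The extinction probability q is the smallest fixed point of f in [0, 1]. Setting s = f(s):
  1/16·s² + (31/144 − 1)·s + 13/18 = 0
  1/16·s² − (13/18 + 1/16)·s + 13/18 = 0
which factors as (s − 1)·(1/16·s − 13/18) = 0, giving roots s = 1 and s = (13/18)/(1/16) = 104/9. Since 104/9 ≥ 1, the smallest root in [0, 1] is s = 1.)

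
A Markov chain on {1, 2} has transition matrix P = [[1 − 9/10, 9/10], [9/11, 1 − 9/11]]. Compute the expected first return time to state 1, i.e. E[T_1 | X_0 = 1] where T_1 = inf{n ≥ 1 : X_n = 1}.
E[T_1 | X_0 = 1] = 1/π_1 = 21/10

For an irreducible recurrent Markov chain with stationary distribution π, E[T_i | X_0 = i] = 1/π_i (Kac's formula). Here π_1 = (9/11)/(9/10 + 9/11) = (9/11)/(189/110) = 10/21, so E[T_1 | X_0 = 1] = 1/π_1 = (9/10 + 9/11)/(9/11) = (189/110)/(9/11) = 21/10.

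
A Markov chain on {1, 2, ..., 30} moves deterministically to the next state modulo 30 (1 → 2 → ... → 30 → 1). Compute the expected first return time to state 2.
E[T_2 | X_0 = 2] = 30

The chain cycles deterministically, so starting at state 2 it returns in exactly 30 steps. Equivalently, the stationary distribution is uniform π_j = 1/30 for every state j, so by Kac's formula E[T_2] = 1/π_2 = 30.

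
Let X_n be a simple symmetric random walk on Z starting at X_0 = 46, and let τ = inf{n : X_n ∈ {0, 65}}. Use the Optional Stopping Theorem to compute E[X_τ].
E[X_τ] = 46

X_n is a martingale and τ is a bounded-mean stopping time (indeed τ is finite a.s. with bounded expectation since the walk is in a bounded region). By the OST, E[X_τ] = E[X_0] = 46. Equivalently: E[X_τ] = 65 · P(hit 65 first) + 0 · P(hit 0 first) = 65 · (46/65) = 46.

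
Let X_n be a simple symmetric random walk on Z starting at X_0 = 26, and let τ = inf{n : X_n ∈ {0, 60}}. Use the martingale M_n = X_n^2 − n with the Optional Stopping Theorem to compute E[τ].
E[τ] = 884

M_n = X_n^2 − n is a martingale (since E[X_{n+1}^2 | F_n] = X_n^2 + 1). By OST (τ has finite mean in a bounded region), E[M_τ] = E[M_0] = X_0^2 − 0 = 26^2 = 676. Also E[M_τ] = E[X_τ^2] − E[τ]. The walk exits at 0 or 60, with P(hit 60 first) = 26/60, so E[X_τ^2] = 60^2 · 26/60 + 0 = 1560. Thus E[τ] = E[X_τ^2] − E[M_τ] = 1560 − 676 = 884 = 26(60 − 26) = 884.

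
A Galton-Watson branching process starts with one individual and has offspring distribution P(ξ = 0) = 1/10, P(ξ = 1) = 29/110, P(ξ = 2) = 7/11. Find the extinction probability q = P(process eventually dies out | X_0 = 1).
q = 11/70

The pgf is f(s) = 1/10 + 29/110·s + 7/11·s². The extinction probability q is the smallest fixed point of f in [0, 1]. Setting s = f(s):
  7/11·s² + (29/110 − 1)·s + 1/10 = 0
  7/11·s² − (1/10 + 7/11)·s + 1/10 = 0
which factors as (s − 1)·(7/11·s − 1/10) = 0, giving roots s = 1 and s = (1/10)/(7/11) = 11/70.
Mean offspring μ = 29/110 + 2·7/11 = 169/110 > 1 (supercritical), so q < 1. The extinction probability is the smaller root: q = (1/10)/(7/11) = 11/70.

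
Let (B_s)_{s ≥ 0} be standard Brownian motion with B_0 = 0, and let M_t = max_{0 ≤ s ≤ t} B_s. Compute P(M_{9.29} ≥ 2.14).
P(M_{9.29} ≥ 2.14) = 2·P(B_{9.29} ≥ 2.14) = 2(1 − Φ(2.14/√9.29)) ≈ 0.4826

By the reflection principle for Brownian motion, P(M_t ≥ a) = 2 · P(B_t ≥ a) for a ≥ 0. Since B_t ~ N(0, t), P(B_t ≥ 2.14) = 1 − Φ(2.14/√t) = 1 − Φ(2.14/√9.29) = 1 − Φ(0.7021). So
  P(M_{9.29} ≥ 2.14) = 2(1 − Φ(0.7021)) ≈ 0.4826.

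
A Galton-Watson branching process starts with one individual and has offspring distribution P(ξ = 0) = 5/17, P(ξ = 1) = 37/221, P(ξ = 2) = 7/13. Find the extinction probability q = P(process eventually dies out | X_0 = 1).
q = 65/119

The pgf is f(s) = 5/17 + 37/221·s + 7/13·s². The extinction probability q is the smallest fixed point of f in [0, 1]. Setting s = f(s):
  7/13·s² + (37/221 − 1)·s + 5/17 = 0
  7/13·s² − (5/17 + 7/13)·s + 5/17 = 0
which factors as (s − 1)·(7/13·s − 5/17) = 0, giving roots s = 1 and s = (5/17)/(7/13) = 65/119.
Mean offspring μ = 37/221 + 2·7/13 = 275/221 > 1 (supercritical), so q < 1. The extinction probability is the smaller root: q = (5/17)/(7/13) = 65/119.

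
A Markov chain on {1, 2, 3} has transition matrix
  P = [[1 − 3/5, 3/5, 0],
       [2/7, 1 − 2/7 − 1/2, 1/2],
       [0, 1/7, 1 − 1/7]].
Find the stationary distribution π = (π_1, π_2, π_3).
π = (20/209, 42/209, 147/209)

This is a birth-death chain on three states, which satisfies detailed balance: π_1 · P_{12} = π_2 · P_{21} and π_2 · P_{23} = π_3 · P_{32}.
From π_1 · 3/5 = π_2 · 2/7: π_2/π_1 = (3/5)/(2/7) = 21/10.
From π_2 · 1/2 = π_3 · 1/7: π_3/π_2 = (1/2)/(1/7) = 7/2.
Take π_1 proportional to 1; then unnormalized π = (1, 21/10, 147/20). Normalize by dividing by the sum 209/20:
  π = (20/209, 42/209, 147/209).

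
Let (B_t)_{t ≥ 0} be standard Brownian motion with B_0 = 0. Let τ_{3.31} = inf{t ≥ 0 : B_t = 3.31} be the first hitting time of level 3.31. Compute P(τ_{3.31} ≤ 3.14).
P(τ_{3.31} ≤ 3.14) = 2(1 − Φ(3.31/√3.14)) = 2(1 − Φ(1.8679)) ≈ 0.0618

By the reflection principle for standard BM, P(τ_b ≤ t) = 2 · P(B_t ≥ b). Since B_t ~ N(0, t), P(B_t ≥ 3.31) = 1 − Φ(3.31/√t) = 1 − Φ(3.31/√3.14) = 1 − Φ(1.8679) ≈ 0.03089. Doubling: P(τ_{3.31} ≤ 3.14) ≈ 2 · 0.03089 = 0.06178 ≈ 0.0618.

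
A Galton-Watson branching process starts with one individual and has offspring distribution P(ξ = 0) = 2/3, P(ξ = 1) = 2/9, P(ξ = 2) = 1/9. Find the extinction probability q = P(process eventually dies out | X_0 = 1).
q = 1

Mean offspring μ = 0·2/3 + 1·2/9 + 2·1/9 = 4/9 ≤ 1. For μ ≤ 1 with offspring not concentrated at 1, the Galton-Watson process goes extinct almost surely, so q = 1.
(Algebraic check: The pgf is f(s) = 2/3 + 2/9·s + 1/9·s². The extinction probability q is the smallest fixed point of f in [0, 1]. Setting s = f(s):
  1/9·s² + (2/9 − 1)·s + 2/3 = 0
  1/9·s² − (2/3 + 1/9)·s + 2/3 = 0
which factors as (s − 1)·(1/9·s − 2/3) = 0, giving roots s = 1 and s = (2/3)/(1/9) = 6. Since 6 ≥ 1, the smallest root in [0, 1] is s = 1.)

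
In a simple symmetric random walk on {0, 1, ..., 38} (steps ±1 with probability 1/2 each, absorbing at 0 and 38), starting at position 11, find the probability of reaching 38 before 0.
P(hit 38 before 0) = 11/38

Let u_k = P(hit 38 before 0 | start at k). Then u_0 = 0, u_38 = 1, and u_k = u_{k-1}/2 + u_{k+1}/2 for 1 ≤ k ≤ 37. This harmonic recurrence is solved by u_k = k/38, giving u_11 = 11/38.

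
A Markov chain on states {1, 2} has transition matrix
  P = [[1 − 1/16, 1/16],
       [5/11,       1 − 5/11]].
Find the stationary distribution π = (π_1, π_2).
π_1 = 80/91, π_2 = 11/91

Solve πP = π with π_1 + π_2 = 1. From πP = π: π_1 · (1 − 1/16) + π_2 · 5/11 = π_1 ⇒ π_2 · 5/11 = π_1 · 1/16 ⇒ π_2/π_1 = (1/16)/(5/11) = 11/80. Together with π_1 + π_2 = 1:
  π_1 = (5/11)/(1/16 + 5/11) = (5/11)/(91/176) = 80/91,
  π_2 = (1/16)/(1/16 + 5/11) = (1/16)/(91/176) = 11/91.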